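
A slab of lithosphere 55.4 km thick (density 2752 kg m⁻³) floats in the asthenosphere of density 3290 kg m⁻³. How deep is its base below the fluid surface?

46.3 km

Draft d = t ρ_obj/ρ_fluid = 55.4 km × 2752/3290 = 46.3 km.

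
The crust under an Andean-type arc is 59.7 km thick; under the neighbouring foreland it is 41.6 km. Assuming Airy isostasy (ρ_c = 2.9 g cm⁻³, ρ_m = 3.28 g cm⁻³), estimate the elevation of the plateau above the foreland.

2.1 km

Excess crust Δ = 59.7 km − 41.6 km = 18.1 km, split between elevation h and root r with h + r = Δ.
Airy balance ρ_c h = (ρ_m − ρ_c) r gives r = h ρ_c/(ρ_m − ρ_c), so h (1 + ρ_c/(ρ_m − ρ_c)) = Δ, i.e. h = Δ (ρ_m − ρ_c)/ρ_m.
h = 18.1 km × 0.38/3.28 = 2.1 km.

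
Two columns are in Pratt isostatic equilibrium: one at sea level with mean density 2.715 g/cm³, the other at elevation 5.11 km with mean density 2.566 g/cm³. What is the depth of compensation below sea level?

ρ_ref D = ρ (D + h) → D (ρ_ref − ρ) = ρ h.
D = ρ h/(ρ_ref − ρ) = 2.566 × 5.11 km/(2.715 − 2.566) = 88 km.

88 km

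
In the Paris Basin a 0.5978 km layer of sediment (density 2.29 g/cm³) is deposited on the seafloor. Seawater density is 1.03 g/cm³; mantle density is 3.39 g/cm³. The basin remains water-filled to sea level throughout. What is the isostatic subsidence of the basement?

0.319 km

Submarine loading: the sediment displaces seawater, and the subsidence is in turn flooded, so s (ρ_m − ρ_w) = t (ρ_sed − ρ_w).
s = 0.5978 km × (2.29 − 1.03) / (3.39 − 1.03) = 0.319 km.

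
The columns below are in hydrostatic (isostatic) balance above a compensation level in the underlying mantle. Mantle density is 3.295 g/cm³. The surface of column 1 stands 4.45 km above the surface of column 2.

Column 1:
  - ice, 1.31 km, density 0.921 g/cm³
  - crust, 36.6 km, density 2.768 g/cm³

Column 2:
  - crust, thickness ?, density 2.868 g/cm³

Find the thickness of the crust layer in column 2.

18.1 km

Take the compensation level at the base of the deeper column (depth z_c below the surface of column 1) and equate Σ ρ_i t_i down to z_c; mantle fills any gap and the z_c terms cancel.
Column 1: 1.31×0.921 + 36.6×2.768 + (z_c − 37.91)×3.295
Column 2: 4.45×0 + x×2.868 + (z_c − 4.45 − 0 − x)×3.295
The z_c×3.295 term appears on both sides and cancels. Collect the known terms of each column as K = Σ(ρt)_known − 3.295 × (depth of known layers): K_1 = 102.51531 − 3.295×37.91 = −22.39814; K_2 = 0 − 3.295×(4.45 + 0) = −14.66275.
Balance: K_1 = K_2 − x×(3.295 − 2.868), so x = (K_2 − K_1)/(3.295 − 2.868) = 7.73539/0.427 = 18.1 km.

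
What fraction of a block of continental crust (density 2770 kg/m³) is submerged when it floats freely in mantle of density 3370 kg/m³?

82.2%

Submerged fraction = ρ_obj/ρ_fluid = 2770/3370 = 82.2%.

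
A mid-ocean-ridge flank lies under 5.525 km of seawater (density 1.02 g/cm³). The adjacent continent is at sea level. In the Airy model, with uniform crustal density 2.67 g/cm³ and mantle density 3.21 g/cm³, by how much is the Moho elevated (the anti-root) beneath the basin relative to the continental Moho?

16.9 km

By Archimedes' principle applied to the lithosphere: replacing crust with seawater at the top is compensated by replacing crust with mantle at the base: d (ρ_c − ρ_w) = a (ρ_m − ρ_c).
a = d (ρ_c − ρ_w)/(ρ_m − ρ_c) = 5.525 km × 1.65/0.54 = 16.9 km.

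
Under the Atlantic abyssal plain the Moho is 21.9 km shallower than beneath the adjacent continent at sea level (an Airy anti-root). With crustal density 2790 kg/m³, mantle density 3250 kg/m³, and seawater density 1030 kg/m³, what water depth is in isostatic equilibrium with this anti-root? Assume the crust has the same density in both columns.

5.72 km

Replacing a thickness d of crust by seawater at the top must be balanced by replacing crust with mantle at the base: d (ρ_c − ρ_w) = a (ρ_m − ρ_c).
d = a (ρ_m − ρ_c)/(ρ_c − ρ_w) = 21.9 km × 460/1760 = 5.72 km.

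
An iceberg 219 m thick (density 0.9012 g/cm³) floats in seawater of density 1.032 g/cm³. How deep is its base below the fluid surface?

Draft d = t ρ_obj/ρ_fluid = 219 m × 0.9012/1.032 = 191 m.

191 m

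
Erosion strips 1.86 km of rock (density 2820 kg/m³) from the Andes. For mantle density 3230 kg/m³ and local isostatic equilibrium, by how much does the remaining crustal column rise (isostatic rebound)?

Unloading: uplift u = e ρ_c/ρ_m = 1.86 km × 2820/3230 = 1.62 km.

1.62 km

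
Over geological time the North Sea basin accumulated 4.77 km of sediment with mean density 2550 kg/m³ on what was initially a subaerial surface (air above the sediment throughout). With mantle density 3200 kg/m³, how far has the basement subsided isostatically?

3.8 km

Subaerial load: s = t ρ_sed / ρ_m = 4.77 km × 2550/3200 = 3.8 km.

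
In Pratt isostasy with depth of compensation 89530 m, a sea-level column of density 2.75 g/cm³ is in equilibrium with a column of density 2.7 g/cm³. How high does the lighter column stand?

ρ_ref D = ρ (D + h) → h = D (ρ_ref − ρ)/ρ.
h = 89530 m × (2.75 − 2.7)/2.7 = 1660 m.

1660 m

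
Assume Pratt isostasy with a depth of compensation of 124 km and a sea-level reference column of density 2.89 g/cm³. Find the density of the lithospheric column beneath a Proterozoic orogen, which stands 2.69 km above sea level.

Pratt balance: ρ_ref D = ρ (D + h).
ρ = ρ_ref D/(D + h) = 2.89 × 124 km/(124 km + 2.69 km) = 2.83 g/cm³.

2.83 g/cm³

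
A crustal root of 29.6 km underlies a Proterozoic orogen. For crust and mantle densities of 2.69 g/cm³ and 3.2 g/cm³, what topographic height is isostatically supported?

5.61 km

Equating mass per unit area of the two columns: ρ_c h = (ρ_m − ρ_c) r.
h = r (ρ_m − ρ_c) / ρ_c = 29.6 km × (3.2 − 2.69) / 2.69 = 5.61 km.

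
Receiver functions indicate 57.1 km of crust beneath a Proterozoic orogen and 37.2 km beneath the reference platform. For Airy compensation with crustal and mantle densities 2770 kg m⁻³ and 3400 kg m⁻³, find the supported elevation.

Excess crust Δ = 57.1 km − 37.2 km = 19.9 km, split between elevation h and root r with h + r = Δ.
Airy balance ρ_c h = (ρ_m − ρ_c) r gives r = h ρ_c/(ρ_m − ρ_c), so h (1 + ρ_c/(ρ_m − ρ_c)) = Δ, i.e. h = Δ (ρ_m − ρ_c)/ρ_m.
h = 19.9 km × 630/3400 = 3.69 km.

3.69 km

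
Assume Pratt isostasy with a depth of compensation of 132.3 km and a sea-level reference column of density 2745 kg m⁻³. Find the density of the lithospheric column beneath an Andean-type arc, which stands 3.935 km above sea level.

Pratt balance: ρ_ref D = ρ (D + h).
ρ = ρ_ref D/(D + h) = 2745 × 132.3 km/(132.3 km + 3.935 km) = 2670 kg m⁻³.

2670 kg m⁻³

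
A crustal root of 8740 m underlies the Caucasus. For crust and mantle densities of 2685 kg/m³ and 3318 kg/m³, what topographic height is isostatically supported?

2060 m

By Archimedes' principle applied to the lithosphere: ρ_c h = (ρ_m − ρ_c) r.
h = r (ρ_m − ρ_c) / ρ_c = 8740 m × (3318 − 2685) / 2685 = 2060 m.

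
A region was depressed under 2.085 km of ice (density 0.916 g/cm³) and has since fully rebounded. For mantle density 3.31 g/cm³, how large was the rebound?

Removing the load lets mantle flow back in; uplift u satisfies ρ_ice t = ρ_m u.
u = t ρ_ice/ρ_m = 2.085 km × 0.916/3.31 = 0.577 km.

0.577 km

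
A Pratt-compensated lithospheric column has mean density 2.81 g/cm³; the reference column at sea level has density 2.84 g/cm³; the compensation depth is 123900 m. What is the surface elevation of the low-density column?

1320 m

ρ_ref D = ρ (D + h) → h = D (ρ_ref − ρ)/ρ.
h = 123900 m × (2.84 − 2.81)/2.81 = 1320 m.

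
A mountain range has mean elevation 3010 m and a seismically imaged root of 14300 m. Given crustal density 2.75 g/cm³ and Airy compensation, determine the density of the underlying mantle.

Airy balance: ρ_c h = (ρ_m − ρ_c) r → ρ_m = ρ_c (1 + h/r).
ρ_m = 2.75 × (1 + 3010 m/14300 m) = 3.33 g/cm³.

3.33 g/cm³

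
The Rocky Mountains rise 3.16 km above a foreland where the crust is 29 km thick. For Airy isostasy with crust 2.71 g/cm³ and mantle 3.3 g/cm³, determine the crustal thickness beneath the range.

Root depth r = h ρ_c / (ρ_m − ρ_c) = 3.16 km × 2.71 / 0.59 = 14.51 km.
Total thickness = T + h + r = 29 km + 3.16 km + 14.51 km = 46.7 km.

46.7 km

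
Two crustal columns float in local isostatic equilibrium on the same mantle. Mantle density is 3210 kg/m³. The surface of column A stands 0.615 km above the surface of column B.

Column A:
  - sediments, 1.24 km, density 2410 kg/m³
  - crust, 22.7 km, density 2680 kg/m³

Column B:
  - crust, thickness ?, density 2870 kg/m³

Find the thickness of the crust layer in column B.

32.5 km

Take the compensation level at the base of the deeper column (depth z_c below the surface of column A) and equate Σ ρ_i t_i down to z_c; mantle fills any gap and the z_c terms cancel.
Column A: 1.24×2410 + 22.7×2680 + (z_c − 23.94)×3210
Column B: 0.615×0 + x×2870 + (z_c − 0.615 − 0 − x)×3210
The z_c×3210 term appears on both sides and cancels. Collect the known terms of each column as K = Σ(ρt)_known − 3210 × (depth of known layers): K_A = 63824.4 − 3210×23.94 = −13023; K_B = 0 − 3210×(0.615 + 0) = −1974.15.
Balance: K_A = K_B − x×(3210 − 2870), so x = (K_B − K_A)/(3210 − 2870) = 11048.9/340 = 32.5 km.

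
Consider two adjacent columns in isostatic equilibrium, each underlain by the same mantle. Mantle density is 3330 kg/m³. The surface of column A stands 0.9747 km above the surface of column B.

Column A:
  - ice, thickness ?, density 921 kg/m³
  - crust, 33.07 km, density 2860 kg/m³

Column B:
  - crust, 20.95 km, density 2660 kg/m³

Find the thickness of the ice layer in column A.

0.722 km

Take the compensation level at the base of the deeper column (depth z_c below the surface of column A) and equate Σ ρ_i t_i down to z_c; mantle fills any gap and the z_c terms cancel.
Column A: x×921 + 33.07×2860 + (z_c − 33.07 − x)×3330
Column B: 0.9747×0 + 20.95×2660 + (z_c − 0.9747 − 20.95)×3330
The z_c×3330 term appears on both sides and cancels. Collect the known terms of each column as K = Σ(ρt)_known − 3330 × (depth of known layers): K_A = 94580.2 − 3330×33.07 = −15542.9; K_B = 55727 − 3330×(0.9747 + 20.95) = −17282.251.
Balance: K_A − x×(3330 − 921) = K_B, so x = (K_A − K_B)/(3330 − 921) = 1739.35/2409 = 0.722 km.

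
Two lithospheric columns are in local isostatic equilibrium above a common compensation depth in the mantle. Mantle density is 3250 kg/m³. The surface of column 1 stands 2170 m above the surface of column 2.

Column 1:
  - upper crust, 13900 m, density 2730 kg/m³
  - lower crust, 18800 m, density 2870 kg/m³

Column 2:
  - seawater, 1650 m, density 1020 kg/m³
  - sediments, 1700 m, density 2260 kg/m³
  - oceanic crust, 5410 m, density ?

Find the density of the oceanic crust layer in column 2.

Take the compensation level at the base of the deeper column (depth z_c below the surface of column 1) and equate Σ ρ_i t_i down to z_c; mantle fills any gap and the z_c terms cancel.
Column 1: 13900×2730 + 18800×2870 + (z_c − 32700)×3250
Column 2: 2170×0 + 1650×1020 + 1700×2260 + 5410×ρ + (z_c − 2170 − 8760)×3250
The z_c×3250 term appears on both sides and cancels. Collect the known terms of each column as K = Σ(ρt)_known − 3250 × (depth of known layers): K_1 = 91903000 − 3250×32700 = −14372000; K_2 = 5525000 − 3250×(2170 + 8760) = −29997500.
Balance: K_1 = K_2 + 5410×ρ, so ρ = (K_1 − K_2)/5410 = 15625500/5410 = 2890 kg/m³.

2890 kg/m³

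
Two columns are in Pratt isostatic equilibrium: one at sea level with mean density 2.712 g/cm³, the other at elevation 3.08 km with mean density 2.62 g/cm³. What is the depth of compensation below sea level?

ρ_ref D = ρ (D + h) → D (ρ_ref − ρ) = ρ h.
D = ρ h/(ρ_ref − ρ) = 2.62 × 3.08 km/(2.712 − 2.62) = 87.7 km.

87.7 km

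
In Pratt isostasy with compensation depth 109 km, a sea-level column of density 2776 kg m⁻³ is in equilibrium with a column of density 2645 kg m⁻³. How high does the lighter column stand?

ρ_ref D = ρ (D + h) → h = D (ρ_ref − ρ)/ρ.
h = 109 km × (2776 − 2645)/2645 = 5.4 km.

5.4 km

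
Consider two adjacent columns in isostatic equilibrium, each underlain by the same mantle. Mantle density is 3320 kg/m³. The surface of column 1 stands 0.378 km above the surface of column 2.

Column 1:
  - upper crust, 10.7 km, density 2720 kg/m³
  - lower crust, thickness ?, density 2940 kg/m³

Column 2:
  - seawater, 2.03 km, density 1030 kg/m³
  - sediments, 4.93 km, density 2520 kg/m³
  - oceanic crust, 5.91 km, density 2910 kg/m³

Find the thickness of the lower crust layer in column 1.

15.4 km

Take the compensation level at the base of the deeper column (depth z_c below the surface of column 1) and equate Σ ρ_i t_i down to z_c; mantle fills any gap and the z_c terms cancel.
Column 1: 10.7×2720 + x×2940 + (z_c − 10.7 − x)×3320
Column 2: 0.378×0 + 2.03×1030 + 4.93×2520 + 5.91×2910 + (z_c − 0.378 − 12.87)×3320
The z_c×3320 term appears on both sides and cancels. Collect the known terms of each column as K = Σ(ρt)_known − 3320 × (depth of known layers): K_1 = 29104 − 3320×10.7 = −6420; K_2 = 31712.6 − 3320×(0.378 + 12.87) = −12270.76.
Balance: K_1 − x×(3320 − 2940) = K_2, so x = (K_1 − K_2)/(3320 − 2940) = 5850.76/380 = 15.4 km.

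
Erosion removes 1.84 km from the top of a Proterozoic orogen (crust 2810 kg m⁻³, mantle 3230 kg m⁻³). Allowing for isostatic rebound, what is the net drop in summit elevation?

Rebound u = e ρ_c/ρ_m = 1.84 km × 2810/3230 = 1.601 km.
Net surface drop = e − u = 1.84 km − 1.601 km = e (ρ_m − ρ_c)/ρ_m = 0.239 km.

0.239 km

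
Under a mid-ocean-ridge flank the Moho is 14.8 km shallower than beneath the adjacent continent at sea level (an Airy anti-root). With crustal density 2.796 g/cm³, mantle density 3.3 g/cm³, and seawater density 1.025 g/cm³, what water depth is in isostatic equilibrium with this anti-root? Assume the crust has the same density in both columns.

Replacing a thickness d of crust by seawater at the top must be balanced by replacing crust with mantle at the base: d (ρ_c − ρ_w) = a (ρ_m − ρ_c).
d = a (ρ_m − ρ_c)/(ρ_c − ρ_w) = 14.8 km × 0.504/1.771 = 4.21 km.

4.21 km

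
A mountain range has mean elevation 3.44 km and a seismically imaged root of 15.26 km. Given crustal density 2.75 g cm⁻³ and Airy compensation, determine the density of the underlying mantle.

Airy balance: ρ_c h = (ρ_m − ρ_c) r → ρ_m = ρ_c (1 + h/r).
ρ_m = 2.75 × (1 + 3.44 km/15.26 km) = 3.37 g cm⁻³.

3.37 g cm⁻³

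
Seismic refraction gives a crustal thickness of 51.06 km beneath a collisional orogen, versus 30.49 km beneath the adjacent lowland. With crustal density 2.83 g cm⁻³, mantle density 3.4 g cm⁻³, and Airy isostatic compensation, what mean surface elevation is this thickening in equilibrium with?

Excess crust Δ = 51.06 km − 30.49 km = 20.57 km, split between elevation h and root r with h + r = Δ.
Airy balance ρ_c h = (ρ_m − ρ_c) r gives r = h ρ_c/(ρ_m − ρ_c), so h (1 + ρ_c/(ρ_m − ρ_c)) = Δ, i.e. h = Δ (ρ_m − ρ_c)/ρ_m.
h = 20.57 km × 0.57/3.4 = 3.45 km.

3.45 km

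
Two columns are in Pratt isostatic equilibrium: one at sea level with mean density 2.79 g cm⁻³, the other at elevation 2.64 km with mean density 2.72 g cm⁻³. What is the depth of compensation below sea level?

103 km

ρ_ref D = ρ (D + h) → D (ρ_ref − ρ) = ρ h.
D = ρ h/(ρ_ref − ρ) = 2.72 × 2.64 km/(2.79 − 2.72) = 103 km.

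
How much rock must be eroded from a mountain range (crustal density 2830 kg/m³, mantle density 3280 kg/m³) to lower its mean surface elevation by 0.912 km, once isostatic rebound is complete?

6.65 km

Net drop Δ = e − u = e − e ρ_c/ρ_m = e (ρ_m − ρ_c)/ρ_m.
e = Δ ρ_m/(ρ_m − ρ_c) = 0.912 km × 3280/450 = 6.65 km.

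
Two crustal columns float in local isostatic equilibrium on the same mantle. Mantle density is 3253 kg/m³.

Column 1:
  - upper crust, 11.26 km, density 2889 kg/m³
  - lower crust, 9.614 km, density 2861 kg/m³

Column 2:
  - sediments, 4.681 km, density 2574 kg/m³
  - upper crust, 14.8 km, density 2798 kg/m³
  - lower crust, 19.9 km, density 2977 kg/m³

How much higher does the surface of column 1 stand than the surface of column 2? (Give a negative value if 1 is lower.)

For any compensation level in the mantle, the mantle terms cancel and isostasy reduces to e = (Σt_1 − Σt_2) − (Σ(ρt)_1 − Σ(ρt)_2) / ρ_m.
Σt_1 = 20.874 km; Σt_2 = 39.381 km; Σ(ρt)_1 = 60035.794; Σ(ρt)_2 = 112701.594 (in km·kg/m³).
e = (20.874 − 39.381) − (60035.794 − 112701.594) / 3253 = −2.32 km.

−2.32 km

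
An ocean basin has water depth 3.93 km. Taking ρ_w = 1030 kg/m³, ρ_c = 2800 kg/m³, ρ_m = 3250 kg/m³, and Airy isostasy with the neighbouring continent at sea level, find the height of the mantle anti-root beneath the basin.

15.5 km

For local isostatic compensation: replacing crust with seawater at the top is compensated by replacing crust with mantle at the base: d (ρ_c − ρ_w) = a (ρ_m − ρ_c).
a = d (ρ_c − ρ_w)/(ρ_m − ρ_c) = 3.93 km × 1770/450 = 15.5 km.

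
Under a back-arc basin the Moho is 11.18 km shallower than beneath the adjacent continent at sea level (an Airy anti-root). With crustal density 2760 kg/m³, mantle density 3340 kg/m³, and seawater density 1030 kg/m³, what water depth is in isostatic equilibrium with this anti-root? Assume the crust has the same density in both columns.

3.75 km

Replacing a thickness d of crust by seawater at the top must be balanced by replacing crust with mantle at the base: d (ρ_c − ρ_w) = a (ρ_m − ρ_c).
d = a (ρ_m − ρ_c)/(ρ_c − ρ_w) = 11.18 km × 580/1730 = 3.75 km.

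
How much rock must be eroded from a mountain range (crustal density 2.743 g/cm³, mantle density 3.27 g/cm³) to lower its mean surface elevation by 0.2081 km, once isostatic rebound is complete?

1.29 km

Net drop Δ = e − u = e − e ρ_c/ρ_m = e (ρ_m − ρ_c)/ρ_m.
e = Δ ρ_m/(ρ_m − ρ_c) = 0.2081 km × 3.27/0.527 = 1.29 km.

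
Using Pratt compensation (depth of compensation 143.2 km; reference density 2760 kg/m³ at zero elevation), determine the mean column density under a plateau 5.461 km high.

Pratt balance: ρ_ref D = ρ (D + h).
ρ = ρ_ref D/(D + h) = 2760 × 143.2 km/(143.2 km + 5.461 km) = 2660 kg/m³.

2660 kg/m³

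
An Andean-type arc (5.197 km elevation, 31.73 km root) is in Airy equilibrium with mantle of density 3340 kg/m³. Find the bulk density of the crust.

ρ_c h = (ρ_m − ρ_c) r → ρ_c (h + r) = ρ_m r → ρ_c = ρ_m r / (h + r).
ρ_c = 3340 × 31.73 km / (5.197 km + 31.73 km) = 2870 kg/m³.

2870 kg/m³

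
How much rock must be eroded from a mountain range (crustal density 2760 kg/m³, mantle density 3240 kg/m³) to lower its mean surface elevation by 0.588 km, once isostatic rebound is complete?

3.97 km

Net drop Δ = e − u = e − e ρ_c/ρ_m = e (ρ_m − ρ_c)/ρ_m.
e = Δ ρ_m/(ρ_m − ρ_c) = 0.588 km × 3240/480 = 3.97 km.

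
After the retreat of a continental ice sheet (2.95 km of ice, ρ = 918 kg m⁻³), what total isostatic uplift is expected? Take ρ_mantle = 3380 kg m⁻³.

Removing the load lets mantle flow back in; uplift u satisfies ρ_ice t = ρ_m u.
u = t ρ_ice/ρ_m = 2.95 km × 918/3380 = 0.801 km.

0.801 km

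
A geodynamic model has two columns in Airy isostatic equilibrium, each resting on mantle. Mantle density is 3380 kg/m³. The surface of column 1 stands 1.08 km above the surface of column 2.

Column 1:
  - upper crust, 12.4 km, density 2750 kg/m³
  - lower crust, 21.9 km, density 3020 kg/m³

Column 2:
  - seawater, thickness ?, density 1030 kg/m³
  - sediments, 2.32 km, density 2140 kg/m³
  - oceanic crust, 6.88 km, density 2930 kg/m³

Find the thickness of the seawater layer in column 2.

2.58 km

Take the compensation level at the base of the deeper column (depth z_c below the surface of column 1) and equate Σ ρ_i t_i down to z_c; mantle fills any gap and the z_c terms cancel.
Column 1: 12.4×2750 + 21.9×3020 + (z_c − 34.3)×3380
Column 2: 1.08×0 + x×1030 + 2.32×2140 + 6.88×2930 + (z_c − 1.08 − 9.2 − x)×3380
The z_c×3380 term appears on both sides and cancels. Collect the known terms of each column as K = Σ(ρt)_known − 3380 × (depth of known layers): K_1 = 100238 − 3380×34.3 = −15696; K_2 = 25123.2 − 3380×(1.08 + 9.2) = −9623.2.
Balance: K_1 = K_2 − x×(3380 − 1030), so x = (K_2 − K_1)/(3380 − 1030) = 6072.8/2350 = 2.58 km.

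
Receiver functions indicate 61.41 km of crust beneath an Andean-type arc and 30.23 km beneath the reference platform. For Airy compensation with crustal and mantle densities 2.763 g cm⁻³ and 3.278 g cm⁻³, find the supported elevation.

Excess crust Δ = 61.41 km − 30.23 km = 31.18 km, split between elevation h and root r with h + r = Δ.
Airy balance ρ_c h = (ρ_m − ρ_c) r gives r = h ρ_c/(ρ_m − ρ_c), so h (1 + ρ_c/(ρ_m − ρ_c)) = Δ, i.e. h = Δ (ρ_m − ρ_c)/ρ_m.
h = 31.18 km × 0.515/3.278 = 4.9 km.

4.9 km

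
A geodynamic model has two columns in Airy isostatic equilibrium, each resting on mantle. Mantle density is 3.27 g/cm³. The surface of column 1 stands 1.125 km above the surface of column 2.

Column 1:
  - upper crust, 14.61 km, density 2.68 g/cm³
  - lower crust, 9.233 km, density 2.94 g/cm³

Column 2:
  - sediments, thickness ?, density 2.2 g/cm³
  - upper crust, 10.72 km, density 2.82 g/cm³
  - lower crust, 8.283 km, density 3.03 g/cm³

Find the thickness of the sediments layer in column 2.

1.1 km

Take the compensation level at the base of the deeper column (depth z_c below the surface of column 1) and equate Σ ρ_i t_i down to z_c; mantle fills any gap and the z_c terms cancel.
Column 1: 14.61×2.68 + 9.233×2.94 + (z_c − 23.843)×3.27
Column 2: 1.125×0 + x×2.2 + 10.72×2.82 + 8.283×3.03 + (z_c − 1.125 − 19.003 − x)×3.27
The z_c×3.27 term appears on both sides and cancels. Collect the known terms of each column as K = Σ(ρt)_known − 3.27 × (depth of known layers): K_1 = 66.29982 − 3.27×23.843 = −11.66679; K_2 = 55.32789 − 3.27×(1.125 + 19.003) = −10.49067.
Balance: K_1 = K_2 − x×(3.27 − 2.2), so x = (K_2 − K_1)/(3.27 − 2.2) = 1.17612/1.07 = 1.1 km.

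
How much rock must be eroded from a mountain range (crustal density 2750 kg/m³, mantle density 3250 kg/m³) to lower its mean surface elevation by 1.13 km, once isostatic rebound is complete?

7.34 km

Net drop Δ = e − u = e − e ρ_c/ρ_m = e (ρ_m − ρ_c)/ρ_m.
e = Δ ρ_m/(ρ_m − ρ_c) = 1.13 km × 3250/500 = 7.34 km.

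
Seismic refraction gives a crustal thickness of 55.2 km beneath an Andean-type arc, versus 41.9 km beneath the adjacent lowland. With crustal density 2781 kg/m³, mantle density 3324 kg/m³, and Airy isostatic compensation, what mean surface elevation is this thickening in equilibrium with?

2.17 km

Excess crust Δ = 55.2 km − 41.9 km = 13.3 km, split between elevation h and root r with h + r = Δ.
Airy balance ρ_c h = (ρ_m − ρ_c) r gives r = h ρ_c/(ρ_m − ρ_c), so h (1 + ρ_c/(ρ_m − ρ_c)) = Δ, i.e. h = Δ (ρ_m − ρ_c)/ρ_m.
h = 13.3 km × 543/3324 = 2.17 km.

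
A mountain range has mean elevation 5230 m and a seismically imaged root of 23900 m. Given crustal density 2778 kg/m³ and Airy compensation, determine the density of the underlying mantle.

3390 kg/m³

Airy balance: ρ_c h = (ρ_m − ρ_c) r → ρ_m = ρ_c (1 + h/r).
ρ_m = 2778 × (1 + 5230 m/23900 m) = 3390 kg/m³.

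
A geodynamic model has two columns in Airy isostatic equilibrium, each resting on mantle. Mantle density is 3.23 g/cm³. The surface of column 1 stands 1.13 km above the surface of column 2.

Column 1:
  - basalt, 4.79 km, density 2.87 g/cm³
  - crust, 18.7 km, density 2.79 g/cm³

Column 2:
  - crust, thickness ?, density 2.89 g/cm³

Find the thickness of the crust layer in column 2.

18.5 km

Take the compensation level at the base of the deeper column (depth z_c below the surface of column 1) and equate Σ ρ_i t_i down to z_c; mantle fills any gap and the z_c terms cancel.
Column 1: 4.79×2.87 + 18.7×2.79 + (z_c − 23.49)×3.23
Column 2: 1.13×0 + x×2.89 + (z_c − 1.13 − 0 − x)×3.23
The z_c×3.23 term appears on both sides and cancels. Collect the known terms of each column as K = Σ(ρt)_known − 3.23 × (depth of known layers): K_1 = 65.9203 − 3.23×23.49 = −9.9524; K_2 = 0 − 3.23×(1.13 + 0) = −3.6499.
Balance: K_1 = K_2 − x×(3.23 − 2.89), so x = (K_2 − K_1)/(3.23 − 2.89) = 6.3025/0.34 = 18.5 km.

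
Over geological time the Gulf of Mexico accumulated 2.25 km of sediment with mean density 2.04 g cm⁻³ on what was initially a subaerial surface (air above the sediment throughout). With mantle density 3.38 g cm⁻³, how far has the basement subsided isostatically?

1.36 km

Subaerial load: s = t ρ_sed / ρ_m = 2.25 km × 2.04/3.38 = 1.36 km.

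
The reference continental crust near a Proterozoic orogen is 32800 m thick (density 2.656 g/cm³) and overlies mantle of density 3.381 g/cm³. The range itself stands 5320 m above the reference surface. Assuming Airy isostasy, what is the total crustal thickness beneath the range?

57600 m

Root depth r = h ρ_c / (ρ_m − ρ_c) = 5320 m × 2.656 / 0.725 = 19490 m.
Total thickness = T + h + r = 32800 m + 5320 m + 19490 m = 57600 m.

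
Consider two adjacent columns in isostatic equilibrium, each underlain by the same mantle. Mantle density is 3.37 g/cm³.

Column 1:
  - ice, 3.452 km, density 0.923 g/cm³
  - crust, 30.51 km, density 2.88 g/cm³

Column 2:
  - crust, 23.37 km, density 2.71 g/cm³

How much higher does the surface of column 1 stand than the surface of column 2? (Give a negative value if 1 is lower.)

For any compensation level in the mantle, the mantle terms cancel and isostasy reduces to e = (Σt_1 − Σt_2) − (Σ(ρt)_1 − Σ(ρt)_2) / ρ_m.
Σt_1 = 33.962 km; Σt_2 = 23.37 km; Σ(ρt)_1 = 91.054996; Σ(ρt)_2 = 63.3327 (in km·g/cm³).
e = (33.962 − 23.37) − (91.054996 − 63.3327) / 3.37 = 2.37 km.

2.37 km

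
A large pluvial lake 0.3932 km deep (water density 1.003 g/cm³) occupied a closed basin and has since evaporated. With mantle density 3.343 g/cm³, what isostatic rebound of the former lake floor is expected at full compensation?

0.118 km

u = d ρ_w/ρ_m = 0.3932 km × 1.003/3.343 = 0.118 km.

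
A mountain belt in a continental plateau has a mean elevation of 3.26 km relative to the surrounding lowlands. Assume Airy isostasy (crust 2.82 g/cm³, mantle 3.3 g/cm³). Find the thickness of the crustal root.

19.2 km

Isostatic balance requires: the weight of the topography is balanced by the buoyancy of the root, ρ_c h = (ρ_m − ρ_c) r.
r = h · ρ_c / (ρ_m − ρ_c) = 3.26 km × 2.82 / (3.3 − 2.82) = 19.2 km.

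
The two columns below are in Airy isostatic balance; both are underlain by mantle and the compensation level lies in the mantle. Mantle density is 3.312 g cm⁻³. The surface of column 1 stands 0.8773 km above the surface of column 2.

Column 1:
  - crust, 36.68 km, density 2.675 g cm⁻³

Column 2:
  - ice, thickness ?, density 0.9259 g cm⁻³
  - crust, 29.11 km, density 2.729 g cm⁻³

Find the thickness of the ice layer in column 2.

1.46 km

Take the compensation level at the base of the deeper column (depth z_c below the surface of column 1) and equate Σ ρ_i t_i down to z_c; mantle fills any gap and the z_c terms cancel.
Column 1: 36.68×2.675 + (z_c − 36.68)×3.312
Column 2: 0.8773×0 + x×0.9259 + 29.11×2.729 + (z_c − 0.8773 − 29.11 − x)×3.312
The z_c×3.312 term appears on both sides and cancels. Collect the known terms of each column as K = Σ(ρt)_known − 3.312 × (depth of known layers): K_1 = 98.119 − 3.312×36.68 = −23.36516; K_2 = 79.44119 − 3.312×(0.8773 + 29.11) = −19.8767476.
Balance: K_1 = K_2 − x×(3.312 − 0.9259), so x = (K_2 − K_1)/(3.312 − 0.9259) = 3.48841/2.3861 = 1.46 km.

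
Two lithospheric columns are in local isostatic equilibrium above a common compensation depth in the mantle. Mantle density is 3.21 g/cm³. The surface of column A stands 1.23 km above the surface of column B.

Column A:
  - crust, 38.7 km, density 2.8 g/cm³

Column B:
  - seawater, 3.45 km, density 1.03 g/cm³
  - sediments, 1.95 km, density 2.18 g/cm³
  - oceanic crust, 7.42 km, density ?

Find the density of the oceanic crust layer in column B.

Take the compensation level at the base of the deeper column (depth z_c below the surface of column A) and equate Σ ρ_i t_i down to z_c; mantle fills any gap and the z_c terms cancel.
Column A: 38.7×2.8 + (z_c − 38.7)×3.21
Column B: 1.23×0 + 3.45×1.03 + 1.95×2.18 + 7.42×ρ + (z_c − 1.23 − 12.82)×3.21
The z_c×3.21 term appears on both sides and cancels. Collect the known terms of each column as K = Σ(ρt)_known − 3.21 × (depth of known layers): K_A = 108.36 − 3.21×38.7 = −15.867; K_B = 7.8045 − 3.21×(1.23 + 12.82) = −37.296.
Balance: K_A = K_B + 7.42×ρ, so ρ = (K_A − K_B)/7.42 = 21.429/7.42 = 2.89 g/cm³.

2.89 g/cm³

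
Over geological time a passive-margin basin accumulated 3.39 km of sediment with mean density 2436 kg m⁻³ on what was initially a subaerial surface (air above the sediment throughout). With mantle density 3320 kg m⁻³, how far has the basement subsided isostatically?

Subaerial load: s = t ρ_sed / ρ_m = 3.39 km × 2436/3320 = 2.49 km.

2.49 km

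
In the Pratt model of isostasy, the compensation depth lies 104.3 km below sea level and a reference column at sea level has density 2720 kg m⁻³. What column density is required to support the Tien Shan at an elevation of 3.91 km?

Pratt balance: ρ_ref D = ρ (D + h).
ρ = ρ_ref D/(D + h) = 2720 × 104.3 km/(104.3 km + 3.91 km) = 2620 kg m⁻³.

2620 kg m⁻³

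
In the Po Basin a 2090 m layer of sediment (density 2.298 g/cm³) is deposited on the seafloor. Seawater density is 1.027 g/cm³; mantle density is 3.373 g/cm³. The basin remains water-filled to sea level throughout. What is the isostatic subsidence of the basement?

1130 m

Submarine loading: the sediment displaces seawater, and the subsidence is in turn flooded, so s (ρ_m − ρ_w) = t (ρ_sed − ρ_w).
s = 2090 m × (2.298 − 1.027) / (3.373 − 1.027) = 1130 m.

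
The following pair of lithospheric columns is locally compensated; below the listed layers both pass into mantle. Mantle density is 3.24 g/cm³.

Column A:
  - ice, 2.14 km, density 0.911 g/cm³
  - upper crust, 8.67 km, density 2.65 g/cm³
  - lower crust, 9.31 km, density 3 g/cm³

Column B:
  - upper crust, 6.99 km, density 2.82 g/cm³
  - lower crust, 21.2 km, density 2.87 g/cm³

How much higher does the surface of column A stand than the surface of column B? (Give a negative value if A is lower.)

0.48 km

For any compensation level in the mantle, the mantle terms cancel and isostasy reduces to e = (Σt_A − Σt_B) − (Σ(ρt)_A − Σ(ρt)_B) / ρ_m.
Σt_A = 20.12 km; Σt_B = 28.19 km; Σ(ρt)_A = 52.85504; Σ(ρt)_B = 80.5558 (in km·g/cm³).
e = (20.12 − 28.19) − (52.85504 − 80.5558) / 3.24 = 0.48 km.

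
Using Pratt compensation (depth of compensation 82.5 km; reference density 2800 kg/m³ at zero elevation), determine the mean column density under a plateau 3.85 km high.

2680 kg/m³

Pratt balance: ρ_ref D = ρ (D + h).
ρ = ρ_ref D/(D + h) = 2800 × 82.5 km/(82.5 km + 3.85 km) = 2680 kg/m³.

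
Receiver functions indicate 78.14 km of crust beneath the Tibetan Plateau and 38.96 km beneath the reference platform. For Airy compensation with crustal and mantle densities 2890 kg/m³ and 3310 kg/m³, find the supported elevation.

4.97 km

Excess crust Δ = 78.14 km − 38.96 km = 39.18 km, split between elevation h and root r with h + r = Δ.
Airy balance ρ_c h = (ρ_m − ρ_c) r gives r = h ρ_c/(ρ_m − ρ_c), so h (1 + ρ_c/(ρ_m − ρ_c)) = Δ, i.e. h = Δ (ρ_m − ρ_c)/ρ_m.
h = 39.18 km × 420/3310 = 4.97 km.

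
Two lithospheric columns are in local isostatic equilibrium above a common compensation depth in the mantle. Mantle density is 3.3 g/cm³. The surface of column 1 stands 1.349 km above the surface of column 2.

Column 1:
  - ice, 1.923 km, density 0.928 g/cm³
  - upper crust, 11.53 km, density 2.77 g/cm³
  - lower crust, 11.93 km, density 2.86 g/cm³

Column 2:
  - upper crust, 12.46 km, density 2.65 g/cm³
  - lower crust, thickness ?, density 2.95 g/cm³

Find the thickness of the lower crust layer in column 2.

9.63 km

Take the compensation level at the base of the deeper column (depth z_c below the surface of column 1) and equate Σ ρ_i t_i down to z_c; mantle fills any gap and the z_c terms cancel.
Column 1: 1.923×0.928 + 11.53×2.77 + 11.93×2.86 + (z_c − 25.383)×3.3
Column 2: 1.349×0 + 12.46×2.65 + x×2.95 + (z_c − 1.349 − 12.46 − x)×3.3
The z_c×3.3 term appears on both sides and cancels. Collect the known terms of each column as K = Σ(ρt)_known − 3.3 × (depth of known layers): K_1 = 67.842444 − 3.3×25.383 = −15.921456; K_2 = 33.019 − 3.3×(1.349 + 12.46) = −12.5507.
Balance: K_1 = K_2 − x×(3.3 − 2.95), so x = (K_2 − K_1)/(3.3 − 2.95) = 3.37076/0.35 = 9.63 km.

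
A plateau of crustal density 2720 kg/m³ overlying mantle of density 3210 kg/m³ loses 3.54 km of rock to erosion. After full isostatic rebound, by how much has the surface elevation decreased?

Rebound u = e ρ_c/ρ_m = 3.54 km × 2720/3210 = 3 km.
Net surface drop = e − u = 3.54 km − 3 km = e (ρ_m − ρ_c)/ρ_m = 0.54 km.

0.54 km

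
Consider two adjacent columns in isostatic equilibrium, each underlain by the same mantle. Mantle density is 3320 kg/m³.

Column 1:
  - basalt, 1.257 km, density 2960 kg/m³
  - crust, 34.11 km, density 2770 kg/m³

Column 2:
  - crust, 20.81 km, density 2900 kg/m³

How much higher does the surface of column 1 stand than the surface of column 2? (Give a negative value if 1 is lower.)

3.15 km

For any compensation level in the mantle, the mantle terms cancel and isostasy reduces to e = (Σt_1 − Σt_2) − (Σ(ρt)_1 − Σ(ρt)_2) / ρ_m.
Σt_1 = 35.367 km; Σt_2 = 20.81 km; Σ(ρt)_1 = 98205.42; Σ(ρt)_2 = 60349 (in km·kg/m³).
e = (35.367 − 20.81) − (98205.42 − 60349) / 3320 = 3.15 km.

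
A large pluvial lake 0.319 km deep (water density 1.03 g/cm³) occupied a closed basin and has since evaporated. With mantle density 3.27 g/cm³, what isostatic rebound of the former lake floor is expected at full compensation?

0.1 km

u = d ρ_w/ρ_m = 0.319 km × 1.03/3.27 = 0.1 km.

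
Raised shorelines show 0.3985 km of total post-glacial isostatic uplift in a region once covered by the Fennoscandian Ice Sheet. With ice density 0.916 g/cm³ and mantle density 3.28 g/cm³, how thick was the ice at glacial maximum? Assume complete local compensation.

1.43 km

u = t ρ_ice/ρ_m → t = u ρ_m/ρ_ice = 0.3985 km × 3.28/0.916 = 1.43 km.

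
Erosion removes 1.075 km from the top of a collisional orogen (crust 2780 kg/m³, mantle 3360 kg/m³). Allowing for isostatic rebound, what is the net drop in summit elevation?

Rebound u = e ρ_c/ρ_m = 1.075 km × 2780/3360 = 0.8894 km.
Net surface drop = e − u = 1.075 km − 0.8894 km = e (ρ_m − ρ_c)/ρ_m = 0.186 km.

0.186 km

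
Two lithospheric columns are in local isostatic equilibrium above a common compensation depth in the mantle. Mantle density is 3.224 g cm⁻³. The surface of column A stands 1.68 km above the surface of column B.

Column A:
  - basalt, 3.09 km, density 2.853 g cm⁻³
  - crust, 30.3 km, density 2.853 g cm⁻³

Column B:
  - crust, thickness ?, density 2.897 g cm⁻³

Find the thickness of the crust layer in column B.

Take the compensation level at the base of the deeper column (depth z_c below the surface of column A) and equate Σ ρ_i t_i down to z_c; mantle fills any gap and the z_c terms cancel.
Column A: 3.09×2.853 + 30.3×2.853 + (z_c − 33.39)×3.224
Column B: 1.68×0 + x×2.897 + (z_c − 1.68 − 0 − x)×3.224
The z_c×3.224 term appears on both sides and cancels. Collect the known terms of each column as K = Σ(ρt)_known − 3.224 × (depth of known layers): K_A = 95.26167 − 3.224×33.39 = −12.38769; K_B = 0 − 3.224×(1.68 + 0) = −5.41632.
Balance: K_A = K_B − x×(3.224 − 2.897), so x = (K_B − K_A)/(3.224 − 2.897) = 6.97137/0.327 = 21.3 km.

21.3 km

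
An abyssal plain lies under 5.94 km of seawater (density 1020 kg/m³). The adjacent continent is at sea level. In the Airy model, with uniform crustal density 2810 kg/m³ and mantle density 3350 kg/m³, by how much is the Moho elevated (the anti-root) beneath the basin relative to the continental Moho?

Equating mass per unit area of the two columns: replacing crust with seawater at the top is compensated by replacing crust with mantle at the base: d (ρ_c − ρ_w) = a (ρ_m − ρ_c).
a = d (ρ_c − ρ_w)/(ρ_m − ρ_c) = 5.94 km × 1790/540 = 19.7 km.

19.7 km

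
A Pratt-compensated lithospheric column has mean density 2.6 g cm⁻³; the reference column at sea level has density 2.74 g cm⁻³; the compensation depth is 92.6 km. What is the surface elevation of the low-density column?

4.99 km

ρ_ref D = ρ (D + h) → h = D (ρ_ref − ρ)/ρ.
h = 92.6 km × (2.74 − 2.6)/2.6 = 4.99 km.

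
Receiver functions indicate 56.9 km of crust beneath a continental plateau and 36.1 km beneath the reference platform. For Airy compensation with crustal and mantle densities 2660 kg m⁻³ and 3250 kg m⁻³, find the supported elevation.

3.78 km

Excess crust Δ = 56.9 km − 36.1 km = 20.8 km, split between elevation h and root r with h + r = Δ.
Airy balance ρ_c h = (ρ_m − ρ_c) r gives r = h ρ_c/(ρ_m − ρ_c), so h (1 + ρ_c/(ρ_m − ρ_c)) = Δ, i.e. h = Δ (ρ_m − ρ_c)/ρ_m.
h = 20.8 km × 590/3250 = 3.78 km.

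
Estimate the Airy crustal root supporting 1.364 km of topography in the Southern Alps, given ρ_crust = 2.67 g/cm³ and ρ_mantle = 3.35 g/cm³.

5.36 km

In Airy isostatic equilibrium: the weight of the topography is balanced by the buoyancy of the root, ρ_c h = (ρ_m − ρ_c) r.
r = h · ρ_c / (ρ_m − ρ_c) = 1.364 km × 2.67 / (3.35 − 2.67) = 5.36 km.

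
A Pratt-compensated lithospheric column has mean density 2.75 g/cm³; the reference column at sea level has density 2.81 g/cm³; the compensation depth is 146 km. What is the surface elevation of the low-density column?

3.19 km

ρ_ref D = ρ (D + h) → h = D (ρ_ref − ρ)/ρ.
h = 146 km × (2.81 − 2.75)/2.75 = 3.19 km.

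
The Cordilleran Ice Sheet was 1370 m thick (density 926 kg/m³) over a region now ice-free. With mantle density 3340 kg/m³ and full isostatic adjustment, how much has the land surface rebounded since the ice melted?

380 m

Removing the load lets mantle flow back in; uplift u satisfies ρ_ice t = ρ_m u.
u = t ρ_ice/ρ_m = 1370 m × 926/3340 = 380 m.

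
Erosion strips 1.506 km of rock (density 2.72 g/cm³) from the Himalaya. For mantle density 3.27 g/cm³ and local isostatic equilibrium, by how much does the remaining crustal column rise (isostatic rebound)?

Unloading: uplift u = e ρ_c/ρ_m = 1.506 km × 2.72/3.27 = 1.25 km.

1.25 km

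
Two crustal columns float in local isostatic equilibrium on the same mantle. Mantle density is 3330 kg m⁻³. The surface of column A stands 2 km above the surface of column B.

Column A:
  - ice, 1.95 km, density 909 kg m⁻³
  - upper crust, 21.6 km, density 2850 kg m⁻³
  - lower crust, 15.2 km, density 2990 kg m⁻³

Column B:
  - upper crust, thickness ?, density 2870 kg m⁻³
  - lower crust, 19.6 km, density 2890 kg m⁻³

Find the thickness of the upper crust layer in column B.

10.8 km

Take the compensation level at the base of the deeper column (depth z_c below the surface of column A) and equate Σ ρ_i t_i down to z_c; mantle fills any gap and the z_c terms cancel.
Column A: 1.95×909 + 21.6×2850 + 15.2×2990 + (z_c − 38.75)×3330
Column B: 2×0 + x×2870 + 19.6×2890 + (z_c − 2 − 19.6 − x)×3330
The z_c×3330 term appears on both sides and cancels. Collect the known terms of each column as K = Σ(ρt)_known − 3330 × (depth of known layers): K_A = 108780.55 − 3330×38.75 = −20256.95; K_B = 56644 − 3330×(2 + 19.6) = −15284.
Balance: K_A = K_B − x×(3330 − 2870), so x = (K_B − K_A)/(3330 − 2870) = 4972.95/460 = 10.8 km.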